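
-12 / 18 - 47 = -143 / 3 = -47.67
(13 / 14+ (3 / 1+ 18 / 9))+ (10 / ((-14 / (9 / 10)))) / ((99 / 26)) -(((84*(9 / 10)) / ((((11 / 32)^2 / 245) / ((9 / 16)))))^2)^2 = -181371685452238114491203190107 / 3001024334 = -60436592731819586269.04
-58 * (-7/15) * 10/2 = 406/3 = 135.33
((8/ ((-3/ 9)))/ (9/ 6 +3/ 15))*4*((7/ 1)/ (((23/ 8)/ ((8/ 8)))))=-53760/ 391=-137.49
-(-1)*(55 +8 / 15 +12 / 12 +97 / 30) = 1793 / 30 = 59.77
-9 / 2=-4.50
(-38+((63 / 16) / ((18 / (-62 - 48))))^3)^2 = 195168765.03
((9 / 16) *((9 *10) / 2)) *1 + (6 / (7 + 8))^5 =25.32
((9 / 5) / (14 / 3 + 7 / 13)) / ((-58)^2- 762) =351 / 2641030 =0.00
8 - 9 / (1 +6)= 47 / 7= 6.71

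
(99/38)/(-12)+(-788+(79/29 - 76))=-3797461/4408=-861.49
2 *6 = 12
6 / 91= 0.07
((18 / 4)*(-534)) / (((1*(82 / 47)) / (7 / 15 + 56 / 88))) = -3425877 / 2255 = -1519.24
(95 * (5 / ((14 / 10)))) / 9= 2375 / 63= 37.70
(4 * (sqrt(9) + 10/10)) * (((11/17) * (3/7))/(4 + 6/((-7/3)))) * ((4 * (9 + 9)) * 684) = 13001472/85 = 152958.49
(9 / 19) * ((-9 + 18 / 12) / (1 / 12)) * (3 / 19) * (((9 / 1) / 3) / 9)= -810 / 361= -2.24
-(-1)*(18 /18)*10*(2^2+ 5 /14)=305 /7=43.57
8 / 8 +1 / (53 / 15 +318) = 4838 / 4823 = 1.00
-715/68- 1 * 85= -6495/68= -95.51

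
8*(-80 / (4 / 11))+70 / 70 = -1759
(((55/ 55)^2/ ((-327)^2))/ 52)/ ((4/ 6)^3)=3/ 4942496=0.00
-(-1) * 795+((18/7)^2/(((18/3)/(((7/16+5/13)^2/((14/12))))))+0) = 2951729481/3709888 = 795.64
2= 2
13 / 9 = 1.44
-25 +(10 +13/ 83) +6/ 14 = -8375/ 581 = -14.41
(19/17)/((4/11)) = 209/68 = 3.07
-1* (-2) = 2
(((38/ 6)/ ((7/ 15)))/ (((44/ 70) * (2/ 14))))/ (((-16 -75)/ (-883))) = 419425/ 286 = 1466.52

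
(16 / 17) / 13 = 16 / 221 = 0.07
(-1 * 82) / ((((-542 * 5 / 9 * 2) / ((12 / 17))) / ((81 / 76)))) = 89667 / 875330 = 0.10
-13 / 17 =-0.76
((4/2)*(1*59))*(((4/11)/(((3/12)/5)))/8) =1180/11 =107.27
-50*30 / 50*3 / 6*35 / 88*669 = -351225 / 88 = -3991.19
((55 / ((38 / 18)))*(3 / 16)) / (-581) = -1485 / 176624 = -0.01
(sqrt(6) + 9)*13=13*sqrt(6) + 117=148.84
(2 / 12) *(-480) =-80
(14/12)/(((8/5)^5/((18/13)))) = 65625/425984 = 0.15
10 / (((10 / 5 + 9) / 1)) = 10 / 11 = 0.91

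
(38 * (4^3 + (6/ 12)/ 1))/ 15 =817/ 5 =163.40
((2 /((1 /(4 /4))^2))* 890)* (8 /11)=1294.55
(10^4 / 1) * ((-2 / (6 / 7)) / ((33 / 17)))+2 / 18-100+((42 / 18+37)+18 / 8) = -12078.51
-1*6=-6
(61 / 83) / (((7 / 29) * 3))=1769 / 1743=1.01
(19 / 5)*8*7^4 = 364952 / 5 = 72990.40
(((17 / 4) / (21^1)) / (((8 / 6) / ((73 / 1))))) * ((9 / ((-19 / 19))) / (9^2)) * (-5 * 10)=31025 / 504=61.56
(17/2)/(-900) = -17/1800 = -0.01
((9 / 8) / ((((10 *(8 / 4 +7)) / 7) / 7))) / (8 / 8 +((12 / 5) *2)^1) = 49 / 464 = 0.11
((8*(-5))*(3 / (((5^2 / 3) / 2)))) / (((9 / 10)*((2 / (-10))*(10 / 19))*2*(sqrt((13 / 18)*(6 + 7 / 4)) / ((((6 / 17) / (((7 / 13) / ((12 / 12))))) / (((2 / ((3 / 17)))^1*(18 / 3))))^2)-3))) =0.01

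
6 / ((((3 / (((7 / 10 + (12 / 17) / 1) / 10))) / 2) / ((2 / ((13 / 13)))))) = 478 / 425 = 1.12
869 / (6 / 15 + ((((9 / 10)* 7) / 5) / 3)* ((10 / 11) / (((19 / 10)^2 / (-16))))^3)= -272075503769795 / 8476363864778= -32.10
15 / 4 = 3.75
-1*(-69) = 69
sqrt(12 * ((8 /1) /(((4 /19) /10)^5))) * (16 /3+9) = 388075 * sqrt(285) /3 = 2183820.01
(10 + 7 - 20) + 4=1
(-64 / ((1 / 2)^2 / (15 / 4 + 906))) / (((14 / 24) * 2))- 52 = -1397740 / 7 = -199677.14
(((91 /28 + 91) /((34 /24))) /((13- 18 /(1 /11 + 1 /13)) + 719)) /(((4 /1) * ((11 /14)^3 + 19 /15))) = 316680 /20837189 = 0.02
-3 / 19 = -0.16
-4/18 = -2/9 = -0.22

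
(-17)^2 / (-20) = -289 / 20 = -14.45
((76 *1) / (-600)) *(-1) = 19 / 150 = 0.13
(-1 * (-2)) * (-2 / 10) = -2 / 5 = -0.40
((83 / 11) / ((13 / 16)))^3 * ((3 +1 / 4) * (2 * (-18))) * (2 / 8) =-5269588992 / 224939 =-23426.75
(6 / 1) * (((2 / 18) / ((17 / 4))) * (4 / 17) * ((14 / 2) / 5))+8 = 34904 / 4335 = 8.05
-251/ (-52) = 4.83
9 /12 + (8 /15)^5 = 2409197 /3037500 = 0.79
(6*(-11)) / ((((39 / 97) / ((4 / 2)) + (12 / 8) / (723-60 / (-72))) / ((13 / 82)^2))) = -783142789 / 95885921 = -8.17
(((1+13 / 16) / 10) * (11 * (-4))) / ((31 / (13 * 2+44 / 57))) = -243397 / 35340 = -6.89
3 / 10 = 0.30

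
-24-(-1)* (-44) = -68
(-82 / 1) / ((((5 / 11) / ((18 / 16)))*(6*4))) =-1353 / 160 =-8.46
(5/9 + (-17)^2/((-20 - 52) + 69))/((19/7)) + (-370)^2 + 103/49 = 1146807047/8379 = 136866.82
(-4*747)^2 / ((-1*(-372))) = 744012 / 31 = 24000.39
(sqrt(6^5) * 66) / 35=2376 * sqrt(6) / 35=166.29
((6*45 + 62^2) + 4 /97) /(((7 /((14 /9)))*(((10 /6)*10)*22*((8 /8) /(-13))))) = -2593903 /80025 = -32.41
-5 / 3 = -1.67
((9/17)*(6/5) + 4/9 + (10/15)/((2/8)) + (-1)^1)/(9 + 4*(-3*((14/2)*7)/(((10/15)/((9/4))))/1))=-4202/3022515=-0.00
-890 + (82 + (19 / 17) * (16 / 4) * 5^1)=-13356 / 17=-785.65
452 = 452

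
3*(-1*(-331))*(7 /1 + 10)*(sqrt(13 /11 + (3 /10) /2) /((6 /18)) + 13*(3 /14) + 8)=240517.91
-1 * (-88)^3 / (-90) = -340736 / 45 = -7571.91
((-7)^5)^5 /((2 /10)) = -6705343098319824504035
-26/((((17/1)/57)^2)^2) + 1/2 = -548828531/167042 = -3285.57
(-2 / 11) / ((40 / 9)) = -9 / 220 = -0.04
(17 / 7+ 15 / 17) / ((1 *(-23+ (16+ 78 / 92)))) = -18124 / 33677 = -0.54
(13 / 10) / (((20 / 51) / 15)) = 1989 / 40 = 49.72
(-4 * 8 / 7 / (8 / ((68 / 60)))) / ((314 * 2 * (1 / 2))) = -34 / 16485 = -0.00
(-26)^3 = -17576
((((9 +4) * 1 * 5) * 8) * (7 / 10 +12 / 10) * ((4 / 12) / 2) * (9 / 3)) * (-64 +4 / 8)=-31369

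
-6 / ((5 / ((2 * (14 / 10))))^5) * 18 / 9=-6453888 / 9765625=-0.66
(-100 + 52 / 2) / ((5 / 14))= -1036 / 5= -207.20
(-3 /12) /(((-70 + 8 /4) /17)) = 1 /16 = 0.06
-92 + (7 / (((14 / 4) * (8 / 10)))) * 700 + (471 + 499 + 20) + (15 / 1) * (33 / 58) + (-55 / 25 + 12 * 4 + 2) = 784257 / 290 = 2704.33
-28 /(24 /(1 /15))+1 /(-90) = -4 /45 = -0.09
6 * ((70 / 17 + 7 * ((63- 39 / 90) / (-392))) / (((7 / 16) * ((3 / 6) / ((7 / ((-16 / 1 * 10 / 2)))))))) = -85691 / 11900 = -7.20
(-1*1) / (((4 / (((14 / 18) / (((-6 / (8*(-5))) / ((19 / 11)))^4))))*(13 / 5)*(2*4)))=-22806175000 / 138752757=-164.37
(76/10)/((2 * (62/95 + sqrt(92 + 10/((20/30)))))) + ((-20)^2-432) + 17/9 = -260857639/8656479 + 34295 * sqrt(107)/961831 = -29.77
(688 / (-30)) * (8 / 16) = -172 / 15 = -11.47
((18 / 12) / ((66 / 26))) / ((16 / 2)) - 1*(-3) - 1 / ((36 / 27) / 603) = -79055 / 176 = -449.18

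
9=9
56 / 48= 7 / 6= 1.17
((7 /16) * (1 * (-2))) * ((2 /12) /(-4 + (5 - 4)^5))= 7 /144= 0.05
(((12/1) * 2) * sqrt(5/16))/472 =3 * sqrt(5)/236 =0.03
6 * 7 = 42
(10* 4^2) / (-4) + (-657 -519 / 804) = -186969 / 268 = -697.65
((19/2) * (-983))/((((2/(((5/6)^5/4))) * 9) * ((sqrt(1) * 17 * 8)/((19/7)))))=-1108946875/1065996288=-1.04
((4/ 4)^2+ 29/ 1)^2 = 900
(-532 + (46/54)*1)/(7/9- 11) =14341/276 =51.96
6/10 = 3/5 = 0.60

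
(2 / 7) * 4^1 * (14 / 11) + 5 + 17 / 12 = 1039 / 132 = 7.87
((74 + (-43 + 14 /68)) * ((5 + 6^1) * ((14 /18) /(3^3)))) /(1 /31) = 2532607 /8262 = 306.54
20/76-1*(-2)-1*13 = -204/19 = -10.74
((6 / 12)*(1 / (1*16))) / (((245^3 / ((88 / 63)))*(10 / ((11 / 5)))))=121 / 185297175000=0.00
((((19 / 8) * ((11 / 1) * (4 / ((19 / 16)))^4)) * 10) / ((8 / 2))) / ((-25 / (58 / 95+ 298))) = -327206043648 / 3258025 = -100430.80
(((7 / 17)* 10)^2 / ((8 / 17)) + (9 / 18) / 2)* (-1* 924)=-569877 / 17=-33522.18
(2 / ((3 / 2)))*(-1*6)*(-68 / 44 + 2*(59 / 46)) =-2064 / 253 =-8.16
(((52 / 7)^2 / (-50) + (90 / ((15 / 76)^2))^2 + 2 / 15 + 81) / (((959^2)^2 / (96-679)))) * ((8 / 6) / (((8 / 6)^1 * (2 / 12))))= -22873717694102 / 1036121098657225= -0.02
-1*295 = -295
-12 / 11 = -1.09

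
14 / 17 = 0.82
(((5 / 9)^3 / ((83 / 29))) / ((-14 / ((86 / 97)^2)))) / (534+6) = -0.00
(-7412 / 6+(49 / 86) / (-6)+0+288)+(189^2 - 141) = 17870407 / 516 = 34632.57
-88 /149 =-0.59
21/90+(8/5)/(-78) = 83/390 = 0.21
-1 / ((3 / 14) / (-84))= 392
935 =935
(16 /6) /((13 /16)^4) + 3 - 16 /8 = 609971 /85683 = 7.12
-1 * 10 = -10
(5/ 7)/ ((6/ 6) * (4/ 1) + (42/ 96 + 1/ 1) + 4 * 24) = 80/ 11361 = 0.01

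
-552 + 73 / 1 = -479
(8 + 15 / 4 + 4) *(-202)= -6363 / 2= -3181.50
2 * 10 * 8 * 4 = 640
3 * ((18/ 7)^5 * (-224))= -181398528/ 2401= -75551.24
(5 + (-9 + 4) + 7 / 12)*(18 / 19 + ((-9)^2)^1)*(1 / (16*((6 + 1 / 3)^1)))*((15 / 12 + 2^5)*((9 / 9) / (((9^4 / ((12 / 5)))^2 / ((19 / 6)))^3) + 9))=3521771551888793052694932080791 / 24947529521984817899652000000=141.17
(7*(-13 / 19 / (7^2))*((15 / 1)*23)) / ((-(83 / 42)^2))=1130220 / 130891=8.63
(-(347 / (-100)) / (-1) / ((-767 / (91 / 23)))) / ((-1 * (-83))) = 2429 / 11263100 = 0.00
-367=-367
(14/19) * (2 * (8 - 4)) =112/19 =5.89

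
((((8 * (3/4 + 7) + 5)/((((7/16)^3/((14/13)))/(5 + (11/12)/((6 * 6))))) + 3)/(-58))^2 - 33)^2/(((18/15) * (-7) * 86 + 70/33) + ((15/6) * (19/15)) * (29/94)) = -2759039461780871292771275413985/64464863614040699519831604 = -42799.12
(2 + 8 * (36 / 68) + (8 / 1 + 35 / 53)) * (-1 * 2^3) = -107368 / 901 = -119.17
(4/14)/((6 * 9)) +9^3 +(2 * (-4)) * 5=130222/189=689.01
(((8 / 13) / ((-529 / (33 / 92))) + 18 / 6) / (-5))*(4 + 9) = -474447 / 60835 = -7.80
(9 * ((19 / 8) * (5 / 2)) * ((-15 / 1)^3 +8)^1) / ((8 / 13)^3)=-6324690645 / 8192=-772056.96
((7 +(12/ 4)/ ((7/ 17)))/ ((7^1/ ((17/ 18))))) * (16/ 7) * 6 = 27200/ 1029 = 26.43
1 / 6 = 0.17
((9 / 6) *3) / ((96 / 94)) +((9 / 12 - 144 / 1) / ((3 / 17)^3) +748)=-7290371 / 288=-25313.79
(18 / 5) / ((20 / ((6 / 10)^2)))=81 / 1250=0.06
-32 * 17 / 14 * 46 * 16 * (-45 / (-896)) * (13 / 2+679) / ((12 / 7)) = -574351.07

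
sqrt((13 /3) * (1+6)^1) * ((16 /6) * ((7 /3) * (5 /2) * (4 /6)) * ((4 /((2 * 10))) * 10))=560 * sqrt(273) /81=114.23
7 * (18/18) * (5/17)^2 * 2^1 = 350/289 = 1.21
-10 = -10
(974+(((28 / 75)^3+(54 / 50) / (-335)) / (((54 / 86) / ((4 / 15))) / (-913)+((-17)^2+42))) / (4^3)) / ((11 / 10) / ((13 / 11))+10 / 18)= 22896092332320532681 / 34939455300825000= 655.31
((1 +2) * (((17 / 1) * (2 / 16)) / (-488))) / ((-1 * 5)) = 0.00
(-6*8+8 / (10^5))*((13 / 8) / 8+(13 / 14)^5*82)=-36666264689457 / 13445600000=-2727.01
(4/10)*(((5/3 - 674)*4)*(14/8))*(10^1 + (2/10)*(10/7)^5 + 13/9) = -7709462114/324135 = -23784.73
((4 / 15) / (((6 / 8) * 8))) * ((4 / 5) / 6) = 4 / 675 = 0.01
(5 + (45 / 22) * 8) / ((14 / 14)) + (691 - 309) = 4437 / 11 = 403.36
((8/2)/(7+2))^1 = 4/9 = 0.44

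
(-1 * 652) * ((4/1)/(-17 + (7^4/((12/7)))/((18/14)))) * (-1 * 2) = 4.86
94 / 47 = 2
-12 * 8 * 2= -192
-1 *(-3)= 3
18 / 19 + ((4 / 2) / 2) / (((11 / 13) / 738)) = 182484 / 209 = 873.13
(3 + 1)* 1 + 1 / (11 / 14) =58 / 11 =5.27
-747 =-747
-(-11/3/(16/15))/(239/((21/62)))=1155/237088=0.00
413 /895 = 0.46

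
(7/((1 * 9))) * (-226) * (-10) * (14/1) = 221480/9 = 24608.89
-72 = -72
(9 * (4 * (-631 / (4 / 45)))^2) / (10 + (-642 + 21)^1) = -7256484225 / 611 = -11876406.26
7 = 7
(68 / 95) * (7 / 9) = 476 / 855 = 0.56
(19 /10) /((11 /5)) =19 /22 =0.86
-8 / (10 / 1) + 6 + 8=66 / 5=13.20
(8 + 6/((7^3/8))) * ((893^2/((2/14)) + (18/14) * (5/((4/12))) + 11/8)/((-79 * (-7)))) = 82167.25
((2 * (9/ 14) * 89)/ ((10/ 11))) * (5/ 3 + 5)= 5874/ 7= 839.14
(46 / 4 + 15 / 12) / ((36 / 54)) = 153 / 8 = 19.12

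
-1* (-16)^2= -256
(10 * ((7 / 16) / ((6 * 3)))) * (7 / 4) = 245 / 576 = 0.43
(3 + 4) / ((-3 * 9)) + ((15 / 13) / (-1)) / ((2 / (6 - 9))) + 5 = 4543 / 702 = 6.47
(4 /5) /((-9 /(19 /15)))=-76 /675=-0.11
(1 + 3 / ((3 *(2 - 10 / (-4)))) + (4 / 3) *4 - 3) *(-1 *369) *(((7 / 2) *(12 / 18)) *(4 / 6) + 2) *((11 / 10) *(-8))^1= 1847296 / 45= 41051.02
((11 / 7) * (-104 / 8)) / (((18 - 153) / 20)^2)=-2288 / 5103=-0.45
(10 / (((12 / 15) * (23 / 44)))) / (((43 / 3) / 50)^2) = 12375000 / 42527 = 290.99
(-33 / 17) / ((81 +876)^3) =-1 / 451513557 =-0.00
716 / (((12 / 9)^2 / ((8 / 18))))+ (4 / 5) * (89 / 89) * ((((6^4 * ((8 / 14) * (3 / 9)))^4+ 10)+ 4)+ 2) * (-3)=-106993203691169 / 12005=-8912386813.09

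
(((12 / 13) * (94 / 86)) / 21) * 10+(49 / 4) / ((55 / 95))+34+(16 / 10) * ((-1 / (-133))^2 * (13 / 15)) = 1815570751759 / 32630898300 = 55.64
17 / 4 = 4.25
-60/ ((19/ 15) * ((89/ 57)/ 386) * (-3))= 347400/ 89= 3903.37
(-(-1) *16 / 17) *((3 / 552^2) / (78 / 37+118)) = 37 / 479578704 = 0.00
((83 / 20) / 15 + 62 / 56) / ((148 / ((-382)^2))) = 53006893 / 38850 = 1364.40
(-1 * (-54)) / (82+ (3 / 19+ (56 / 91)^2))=173394 / 265025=0.65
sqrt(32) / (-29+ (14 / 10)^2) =-25 * sqrt(2) / 169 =-0.21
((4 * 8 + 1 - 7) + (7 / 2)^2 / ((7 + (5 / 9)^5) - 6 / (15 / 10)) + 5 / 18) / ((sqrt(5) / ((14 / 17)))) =1376045447 * sqrt(5) / 275816160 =11.16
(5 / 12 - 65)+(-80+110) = -415 / 12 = -34.58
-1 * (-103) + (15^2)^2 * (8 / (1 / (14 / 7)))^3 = 207360103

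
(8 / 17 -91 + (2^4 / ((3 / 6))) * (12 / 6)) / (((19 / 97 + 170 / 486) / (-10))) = 486.18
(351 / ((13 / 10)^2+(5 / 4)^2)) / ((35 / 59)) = 1656720 / 9107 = 181.92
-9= -9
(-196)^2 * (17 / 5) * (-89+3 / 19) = -1102385536 / 95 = -11604058.27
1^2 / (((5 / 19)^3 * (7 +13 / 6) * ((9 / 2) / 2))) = 54872 / 20625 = 2.66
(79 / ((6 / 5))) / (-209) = -395 / 1254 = -0.31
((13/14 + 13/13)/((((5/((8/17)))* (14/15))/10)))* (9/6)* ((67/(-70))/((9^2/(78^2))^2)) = -91852176/5831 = -15752.39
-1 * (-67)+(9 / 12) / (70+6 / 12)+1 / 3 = 18991 / 282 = 67.34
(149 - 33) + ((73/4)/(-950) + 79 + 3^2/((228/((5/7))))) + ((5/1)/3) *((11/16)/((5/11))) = 31525759/159600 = 197.53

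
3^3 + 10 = 37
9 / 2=4.50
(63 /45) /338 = 7 /1690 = 0.00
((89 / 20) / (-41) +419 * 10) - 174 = 3293031 / 820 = 4015.89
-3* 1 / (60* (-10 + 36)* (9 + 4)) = -1 / 6760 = -0.00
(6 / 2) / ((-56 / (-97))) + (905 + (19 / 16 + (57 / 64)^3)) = 1673693151 / 1835008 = 912.09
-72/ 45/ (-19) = 8/ 95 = 0.08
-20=-20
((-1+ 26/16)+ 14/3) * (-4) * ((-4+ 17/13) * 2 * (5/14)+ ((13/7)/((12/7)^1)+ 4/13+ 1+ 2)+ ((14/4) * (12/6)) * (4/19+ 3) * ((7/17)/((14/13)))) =-70781291/302328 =-234.12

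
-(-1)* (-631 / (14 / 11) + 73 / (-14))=-501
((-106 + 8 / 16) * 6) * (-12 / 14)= 3798 / 7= 542.57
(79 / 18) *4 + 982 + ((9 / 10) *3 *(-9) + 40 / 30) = 976.59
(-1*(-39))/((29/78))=3042/29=104.90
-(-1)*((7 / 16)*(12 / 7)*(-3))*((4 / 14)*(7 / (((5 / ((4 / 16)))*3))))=-3 / 40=-0.08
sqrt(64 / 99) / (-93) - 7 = -7 - 8*sqrt(11) / 3069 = -7.01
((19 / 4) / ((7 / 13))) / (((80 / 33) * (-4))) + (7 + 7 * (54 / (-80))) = 12233 / 8960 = 1.37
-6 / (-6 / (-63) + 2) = -63 / 22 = -2.86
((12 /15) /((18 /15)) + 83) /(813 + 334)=251 /3441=0.07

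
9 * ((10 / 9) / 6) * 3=5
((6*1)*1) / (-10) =-3 / 5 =-0.60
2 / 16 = 1 / 8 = 0.12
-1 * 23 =-23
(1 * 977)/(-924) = -1.06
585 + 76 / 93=54481 / 93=585.82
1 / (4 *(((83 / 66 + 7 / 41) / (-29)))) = -39237 / 7730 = -5.08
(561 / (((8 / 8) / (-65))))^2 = 1329696225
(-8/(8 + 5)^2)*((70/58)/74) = -140/181337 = -0.00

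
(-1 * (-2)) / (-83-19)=-1 / 51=-0.02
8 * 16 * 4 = 512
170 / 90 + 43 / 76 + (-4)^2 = 12623 / 684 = 18.45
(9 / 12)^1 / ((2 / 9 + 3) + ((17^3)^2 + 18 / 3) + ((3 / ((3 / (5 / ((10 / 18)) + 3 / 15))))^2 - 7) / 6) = 675 / 21723832046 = 0.00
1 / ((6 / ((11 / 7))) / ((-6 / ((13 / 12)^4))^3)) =-3530775777509376 / 163086595857367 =-21.65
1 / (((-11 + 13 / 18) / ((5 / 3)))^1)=-6 / 37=-0.16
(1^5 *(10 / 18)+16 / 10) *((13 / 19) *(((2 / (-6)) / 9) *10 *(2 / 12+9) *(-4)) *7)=1941940 / 13851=140.20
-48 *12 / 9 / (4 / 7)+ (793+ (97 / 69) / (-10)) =469793 / 690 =680.86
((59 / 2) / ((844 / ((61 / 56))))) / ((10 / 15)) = 10797 / 189056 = 0.06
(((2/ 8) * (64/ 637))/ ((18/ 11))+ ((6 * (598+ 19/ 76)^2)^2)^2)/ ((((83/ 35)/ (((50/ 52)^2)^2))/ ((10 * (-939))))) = -71976188832740689785664470000.00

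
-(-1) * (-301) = -301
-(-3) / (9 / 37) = 37 / 3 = 12.33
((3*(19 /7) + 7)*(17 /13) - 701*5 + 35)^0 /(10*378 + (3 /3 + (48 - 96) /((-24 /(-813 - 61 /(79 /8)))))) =79 /169269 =0.00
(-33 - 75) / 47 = -108 / 47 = -2.30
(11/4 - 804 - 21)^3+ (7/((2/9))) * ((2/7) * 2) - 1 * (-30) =-35578823497/64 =-555919117.14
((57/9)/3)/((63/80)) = 1520/567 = 2.68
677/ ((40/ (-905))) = -122537/ 8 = -15317.12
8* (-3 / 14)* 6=-72 / 7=-10.29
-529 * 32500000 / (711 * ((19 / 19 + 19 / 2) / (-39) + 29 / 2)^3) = -302175380000 / 36014283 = -8390.43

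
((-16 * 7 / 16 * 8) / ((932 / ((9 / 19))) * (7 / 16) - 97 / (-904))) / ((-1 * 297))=50624 / 231144771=0.00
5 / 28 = 0.18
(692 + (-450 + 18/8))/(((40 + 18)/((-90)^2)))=1978425/58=34110.78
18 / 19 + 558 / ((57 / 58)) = 10806 / 19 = 568.74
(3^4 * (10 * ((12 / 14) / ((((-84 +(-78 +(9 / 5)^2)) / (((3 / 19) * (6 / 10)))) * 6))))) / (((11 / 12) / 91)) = -70200 / 10241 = -6.85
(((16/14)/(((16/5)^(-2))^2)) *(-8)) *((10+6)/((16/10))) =-8388608/875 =-9586.98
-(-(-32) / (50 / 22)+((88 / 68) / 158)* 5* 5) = -479611 / 33575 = -14.28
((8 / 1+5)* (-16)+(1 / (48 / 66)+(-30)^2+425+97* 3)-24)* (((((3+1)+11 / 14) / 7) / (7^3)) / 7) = 0.39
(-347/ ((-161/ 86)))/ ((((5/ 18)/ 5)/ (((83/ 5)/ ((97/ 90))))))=802511064/ 15617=51387.02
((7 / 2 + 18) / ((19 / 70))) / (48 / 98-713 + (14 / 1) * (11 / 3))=-221235 / 1846667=-0.12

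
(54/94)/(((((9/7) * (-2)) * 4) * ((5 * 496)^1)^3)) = -21/5735124992000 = -0.00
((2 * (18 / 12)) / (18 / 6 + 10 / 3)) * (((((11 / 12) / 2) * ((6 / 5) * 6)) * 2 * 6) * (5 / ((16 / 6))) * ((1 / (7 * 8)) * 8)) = 2673 / 532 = 5.02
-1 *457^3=-95443993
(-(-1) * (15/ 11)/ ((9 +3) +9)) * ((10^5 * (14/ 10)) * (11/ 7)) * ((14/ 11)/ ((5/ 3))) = 120000/ 11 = 10909.09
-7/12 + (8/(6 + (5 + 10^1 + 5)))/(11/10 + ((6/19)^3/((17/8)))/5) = -61064659/200629884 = -0.30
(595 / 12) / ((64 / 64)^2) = 595 / 12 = 49.58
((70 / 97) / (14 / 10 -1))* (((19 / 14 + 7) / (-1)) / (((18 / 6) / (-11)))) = 10725 / 194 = 55.28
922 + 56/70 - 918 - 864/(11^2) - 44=-28036/605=-46.34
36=36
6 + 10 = 16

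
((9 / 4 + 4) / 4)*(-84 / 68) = -525 / 272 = -1.93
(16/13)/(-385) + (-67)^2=22467429/5005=4489.00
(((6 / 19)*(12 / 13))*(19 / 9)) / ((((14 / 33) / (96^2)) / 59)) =71774208 / 91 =788727.56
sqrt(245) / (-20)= -7* sqrt(5) / 20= -0.78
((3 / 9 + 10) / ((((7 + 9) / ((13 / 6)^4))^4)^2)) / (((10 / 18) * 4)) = 13726157177082061647433708956612343711 / 227881261247779014075792279774167040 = 60.23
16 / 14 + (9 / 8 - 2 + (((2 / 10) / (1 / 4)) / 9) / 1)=899 / 2520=0.36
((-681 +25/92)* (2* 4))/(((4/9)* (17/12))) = -3381858/391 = -8649.25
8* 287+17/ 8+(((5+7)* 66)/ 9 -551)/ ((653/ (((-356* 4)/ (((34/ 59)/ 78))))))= 138959.41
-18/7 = -2.57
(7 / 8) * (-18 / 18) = -7 / 8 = -0.88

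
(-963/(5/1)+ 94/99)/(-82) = 94867/40590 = 2.34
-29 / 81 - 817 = -66206 / 81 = -817.36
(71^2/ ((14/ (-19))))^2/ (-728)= -9173616841/ 142688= -64291.44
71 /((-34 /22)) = -781 /17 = -45.94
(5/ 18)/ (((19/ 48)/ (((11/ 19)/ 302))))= 220/ 163533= 0.00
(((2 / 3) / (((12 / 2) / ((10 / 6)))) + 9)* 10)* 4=9920 / 27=367.41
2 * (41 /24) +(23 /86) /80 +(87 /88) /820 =15923431 /4654320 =3.42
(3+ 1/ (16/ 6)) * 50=675/ 4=168.75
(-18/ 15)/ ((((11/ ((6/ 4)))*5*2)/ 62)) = -279/ 275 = -1.01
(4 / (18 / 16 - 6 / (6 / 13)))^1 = -32 / 95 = -0.34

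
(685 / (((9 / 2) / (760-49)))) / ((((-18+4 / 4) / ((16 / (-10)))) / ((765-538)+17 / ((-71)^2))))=2312336.47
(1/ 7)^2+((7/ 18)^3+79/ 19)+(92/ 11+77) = 89.60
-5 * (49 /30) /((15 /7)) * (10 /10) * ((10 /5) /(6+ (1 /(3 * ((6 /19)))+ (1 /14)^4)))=-13176688 /12197125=-1.08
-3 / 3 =-1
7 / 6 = 1.17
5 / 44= 0.11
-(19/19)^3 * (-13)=13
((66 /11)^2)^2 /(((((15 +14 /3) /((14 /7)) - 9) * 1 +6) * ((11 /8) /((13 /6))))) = 134784 /451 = 298.86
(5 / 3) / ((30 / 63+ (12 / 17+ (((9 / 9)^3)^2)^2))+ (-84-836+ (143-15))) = -119 / 56393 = -0.00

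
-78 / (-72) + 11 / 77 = 103 / 84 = 1.23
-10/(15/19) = -38/3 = -12.67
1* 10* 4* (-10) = -400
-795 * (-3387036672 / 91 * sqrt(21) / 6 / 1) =448782359040 * sqrt(21) / 91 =22599770668.81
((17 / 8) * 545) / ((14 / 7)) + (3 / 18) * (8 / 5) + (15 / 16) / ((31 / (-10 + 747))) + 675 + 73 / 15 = 4767121 / 3720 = 1281.48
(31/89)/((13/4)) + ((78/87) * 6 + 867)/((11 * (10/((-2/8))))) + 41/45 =-128139103/132869880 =-0.96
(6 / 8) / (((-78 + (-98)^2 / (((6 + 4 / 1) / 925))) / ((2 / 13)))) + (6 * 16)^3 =20433501683715 / 23095592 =884736.00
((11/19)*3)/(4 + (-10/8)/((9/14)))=594/703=0.84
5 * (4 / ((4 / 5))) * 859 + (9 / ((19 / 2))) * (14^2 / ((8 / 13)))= 413758 / 19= 21776.74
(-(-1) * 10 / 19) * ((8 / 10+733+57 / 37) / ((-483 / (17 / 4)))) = -55063 / 16169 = -3.41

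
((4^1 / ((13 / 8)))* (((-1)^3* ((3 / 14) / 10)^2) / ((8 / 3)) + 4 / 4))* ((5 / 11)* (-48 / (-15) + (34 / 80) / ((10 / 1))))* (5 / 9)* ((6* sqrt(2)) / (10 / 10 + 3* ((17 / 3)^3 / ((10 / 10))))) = 610003743* sqrt(2) / 27590763200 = 0.03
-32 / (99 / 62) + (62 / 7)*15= 78182 / 693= 112.82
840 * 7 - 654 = 5226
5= 5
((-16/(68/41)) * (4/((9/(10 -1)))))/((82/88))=-704/17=-41.41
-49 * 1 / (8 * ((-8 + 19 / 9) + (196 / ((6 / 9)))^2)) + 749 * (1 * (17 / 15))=848.87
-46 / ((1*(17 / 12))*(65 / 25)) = -2760 / 221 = -12.49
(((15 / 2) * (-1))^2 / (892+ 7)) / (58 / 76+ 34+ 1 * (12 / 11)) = 47025 / 26946626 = 0.00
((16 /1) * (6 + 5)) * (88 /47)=15488 /47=329.53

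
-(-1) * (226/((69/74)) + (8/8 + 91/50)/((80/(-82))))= 33049111/138000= 239.49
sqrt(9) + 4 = 7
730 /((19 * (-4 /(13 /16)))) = -4745 /608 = -7.80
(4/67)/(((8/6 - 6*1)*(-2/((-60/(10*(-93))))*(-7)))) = -6/101773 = -0.00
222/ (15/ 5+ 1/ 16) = 3552/ 49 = 72.49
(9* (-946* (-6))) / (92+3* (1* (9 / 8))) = 408672 / 763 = 535.61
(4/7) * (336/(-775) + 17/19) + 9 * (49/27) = 5132167/309225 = 16.60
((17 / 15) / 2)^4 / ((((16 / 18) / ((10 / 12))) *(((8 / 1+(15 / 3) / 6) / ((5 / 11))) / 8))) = 83521 / 2098800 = 0.04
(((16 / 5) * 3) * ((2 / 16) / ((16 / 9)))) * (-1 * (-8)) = 27 / 5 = 5.40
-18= -18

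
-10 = -10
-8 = -8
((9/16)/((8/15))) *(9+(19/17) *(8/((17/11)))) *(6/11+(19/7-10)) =-299387745/2848384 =-105.11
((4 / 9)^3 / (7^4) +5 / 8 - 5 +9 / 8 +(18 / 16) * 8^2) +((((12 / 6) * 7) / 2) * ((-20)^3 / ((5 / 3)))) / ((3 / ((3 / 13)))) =-228986788097 / 91017108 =-2515.87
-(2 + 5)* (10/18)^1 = -3.89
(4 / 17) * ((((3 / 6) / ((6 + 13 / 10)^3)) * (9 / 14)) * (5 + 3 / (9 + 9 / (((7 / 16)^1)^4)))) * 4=12257472000 / 3145009103551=0.00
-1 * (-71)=71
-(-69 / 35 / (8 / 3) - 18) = 5247 / 280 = 18.74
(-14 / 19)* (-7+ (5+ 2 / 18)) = 238 / 171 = 1.39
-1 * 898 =-898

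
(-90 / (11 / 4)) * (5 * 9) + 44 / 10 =-80758 / 55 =-1468.33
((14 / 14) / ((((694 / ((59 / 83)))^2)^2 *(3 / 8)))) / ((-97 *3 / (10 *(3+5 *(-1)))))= 121173610 / 600681853766531290473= 0.00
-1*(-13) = 13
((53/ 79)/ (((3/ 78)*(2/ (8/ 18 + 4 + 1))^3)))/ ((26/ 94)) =293063659/ 230364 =1272.18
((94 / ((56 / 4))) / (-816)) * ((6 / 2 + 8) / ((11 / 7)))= -47 / 816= -0.06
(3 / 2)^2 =9 / 4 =2.25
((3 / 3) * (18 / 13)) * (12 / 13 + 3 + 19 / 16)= 9567 / 1352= 7.08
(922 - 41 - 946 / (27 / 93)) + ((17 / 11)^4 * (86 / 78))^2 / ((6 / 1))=-4637951718923189 / 1956239148006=-2370.85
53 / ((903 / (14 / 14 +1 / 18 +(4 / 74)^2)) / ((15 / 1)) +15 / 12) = 0.91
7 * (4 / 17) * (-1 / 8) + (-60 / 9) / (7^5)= -353627 / 1714314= -0.21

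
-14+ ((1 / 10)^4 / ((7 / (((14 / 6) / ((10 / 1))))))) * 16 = -14.00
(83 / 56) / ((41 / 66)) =2.39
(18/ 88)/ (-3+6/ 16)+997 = 76763/ 77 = 996.92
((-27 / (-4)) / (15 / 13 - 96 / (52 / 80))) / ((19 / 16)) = -0.04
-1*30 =-30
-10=-10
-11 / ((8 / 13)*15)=-143 / 120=-1.19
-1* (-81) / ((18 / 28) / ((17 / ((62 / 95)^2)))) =9665775 / 1922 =5029.02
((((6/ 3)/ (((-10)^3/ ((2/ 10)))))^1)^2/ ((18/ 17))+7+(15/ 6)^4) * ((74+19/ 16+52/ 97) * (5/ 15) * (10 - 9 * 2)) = -609007860591641/ 65475000000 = -9301.38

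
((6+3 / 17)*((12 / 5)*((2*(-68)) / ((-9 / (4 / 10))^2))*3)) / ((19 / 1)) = -896 / 1425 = -0.63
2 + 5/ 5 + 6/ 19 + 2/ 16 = 523/ 152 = 3.44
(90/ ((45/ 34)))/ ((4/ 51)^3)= 2255067/ 16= 140941.69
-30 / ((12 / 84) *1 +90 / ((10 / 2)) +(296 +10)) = -210 / 2269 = -0.09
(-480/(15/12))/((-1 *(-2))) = -192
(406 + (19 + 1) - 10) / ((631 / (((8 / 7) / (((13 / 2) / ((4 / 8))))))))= 256 / 4417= 0.06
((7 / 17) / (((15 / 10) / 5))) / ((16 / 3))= 35 / 136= 0.26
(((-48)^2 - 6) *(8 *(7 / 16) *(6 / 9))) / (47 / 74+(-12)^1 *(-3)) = 396788 / 2711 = 146.36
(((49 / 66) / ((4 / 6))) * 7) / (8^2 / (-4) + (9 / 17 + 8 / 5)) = -29155 / 51876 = -0.56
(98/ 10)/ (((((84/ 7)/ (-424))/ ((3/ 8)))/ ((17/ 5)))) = -44149/ 100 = -441.49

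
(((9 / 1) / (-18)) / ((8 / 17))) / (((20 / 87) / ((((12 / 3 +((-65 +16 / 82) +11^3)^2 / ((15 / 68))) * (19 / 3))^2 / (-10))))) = 373585845373708418339712157 / 381477735000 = 979312319167744.92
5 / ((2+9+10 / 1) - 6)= 1 / 3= 0.33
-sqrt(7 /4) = -sqrt(7) /2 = -1.32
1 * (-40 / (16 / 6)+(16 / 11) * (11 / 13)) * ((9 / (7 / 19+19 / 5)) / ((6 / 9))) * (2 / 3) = -17005 / 572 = -29.73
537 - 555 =-18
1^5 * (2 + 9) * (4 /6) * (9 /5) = 66 /5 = 13.20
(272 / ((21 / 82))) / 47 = 22304 / 987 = 22.60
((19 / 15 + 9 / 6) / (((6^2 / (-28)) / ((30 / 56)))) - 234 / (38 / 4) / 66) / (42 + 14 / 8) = -22963 / 658350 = -0.03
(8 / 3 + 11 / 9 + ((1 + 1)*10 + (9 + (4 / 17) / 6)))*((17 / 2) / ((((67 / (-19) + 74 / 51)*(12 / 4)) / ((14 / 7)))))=-1627274 / 18099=-89.91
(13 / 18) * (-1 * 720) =-520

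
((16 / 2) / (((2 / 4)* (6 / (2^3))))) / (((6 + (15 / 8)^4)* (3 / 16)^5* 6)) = 137438953472 / 164464587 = 835.68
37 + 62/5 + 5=272/5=54.40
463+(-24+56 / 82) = 18027 / 41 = 439.68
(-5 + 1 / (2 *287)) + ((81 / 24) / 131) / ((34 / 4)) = -12770777 / 2556596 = -5.00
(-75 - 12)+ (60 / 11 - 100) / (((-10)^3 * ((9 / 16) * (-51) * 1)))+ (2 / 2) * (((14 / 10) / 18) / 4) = -87836293 / 1009800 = -86.98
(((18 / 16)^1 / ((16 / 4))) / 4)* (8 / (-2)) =-9 / 32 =-0.28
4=4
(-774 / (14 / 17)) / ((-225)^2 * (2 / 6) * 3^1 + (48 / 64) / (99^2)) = -85974372 / 4630972507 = -0.02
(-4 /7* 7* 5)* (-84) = 1680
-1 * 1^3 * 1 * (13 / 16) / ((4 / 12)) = -39 / 16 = -2.44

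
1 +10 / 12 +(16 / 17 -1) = 181 / 102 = 1.77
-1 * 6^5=-7776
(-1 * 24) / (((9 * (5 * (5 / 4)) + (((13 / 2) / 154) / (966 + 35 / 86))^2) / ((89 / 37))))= -174956350111852848 / 170471865019963361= -1.03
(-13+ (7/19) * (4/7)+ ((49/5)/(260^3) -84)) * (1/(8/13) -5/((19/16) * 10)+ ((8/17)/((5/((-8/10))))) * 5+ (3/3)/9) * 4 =-17638097751871591/48538760400000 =-363.38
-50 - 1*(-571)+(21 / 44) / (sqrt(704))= 21*sqrt(11) / 3872+521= 521.02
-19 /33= -0.58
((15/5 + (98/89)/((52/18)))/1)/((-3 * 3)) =-1304/3471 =-0.38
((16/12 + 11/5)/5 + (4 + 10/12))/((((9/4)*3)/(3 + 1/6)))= 5263/2025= 2.60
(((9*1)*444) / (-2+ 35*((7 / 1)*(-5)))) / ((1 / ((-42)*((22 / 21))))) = 58608 / 409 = 143.30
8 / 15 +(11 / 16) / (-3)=0.30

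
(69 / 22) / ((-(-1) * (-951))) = -23 / 6974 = -0.00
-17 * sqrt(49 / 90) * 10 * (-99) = 3927 * sqrt(10) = 12418.26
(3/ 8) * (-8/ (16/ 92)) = -69/ 4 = -17.25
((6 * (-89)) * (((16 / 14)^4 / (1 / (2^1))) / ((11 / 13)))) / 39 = -1458176 / 26411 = -55.21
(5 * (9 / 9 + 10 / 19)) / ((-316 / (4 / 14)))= -145 / 21014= -0.01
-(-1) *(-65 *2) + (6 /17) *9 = -2156 /17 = -126.82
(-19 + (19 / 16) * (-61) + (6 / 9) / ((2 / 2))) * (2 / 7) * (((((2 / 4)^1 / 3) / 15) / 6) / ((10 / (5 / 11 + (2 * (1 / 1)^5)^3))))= -135067 / 3326400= -0.04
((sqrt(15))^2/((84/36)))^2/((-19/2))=-4.35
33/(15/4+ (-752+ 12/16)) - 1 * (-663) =991119/1495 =662.96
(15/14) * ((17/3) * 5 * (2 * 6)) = 2550/7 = 364.29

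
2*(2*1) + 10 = 14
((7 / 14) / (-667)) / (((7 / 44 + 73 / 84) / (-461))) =106491 / 316825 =0.34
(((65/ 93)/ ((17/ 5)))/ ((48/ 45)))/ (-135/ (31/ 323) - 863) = -1625/ 19137376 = -0.00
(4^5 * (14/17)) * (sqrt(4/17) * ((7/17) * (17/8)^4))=3434.55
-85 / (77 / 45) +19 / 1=-2362 / 77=-30.68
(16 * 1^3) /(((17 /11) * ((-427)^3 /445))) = -78320 /1323526211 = -0.00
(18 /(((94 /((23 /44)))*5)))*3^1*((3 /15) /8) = 621 /413600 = 0.00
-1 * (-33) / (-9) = -11 / 3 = -3.67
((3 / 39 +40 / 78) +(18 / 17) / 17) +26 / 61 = 741335 / 687531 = 1.08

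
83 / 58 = 1.43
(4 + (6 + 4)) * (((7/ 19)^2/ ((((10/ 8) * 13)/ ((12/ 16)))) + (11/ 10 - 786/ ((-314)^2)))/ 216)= 0.07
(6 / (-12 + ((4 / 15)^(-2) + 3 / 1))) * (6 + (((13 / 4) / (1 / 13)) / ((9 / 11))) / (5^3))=230872 / 30375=7.60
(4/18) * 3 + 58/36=41/18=2.28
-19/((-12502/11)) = 11/658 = 0.02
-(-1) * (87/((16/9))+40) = 1423/16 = 88.94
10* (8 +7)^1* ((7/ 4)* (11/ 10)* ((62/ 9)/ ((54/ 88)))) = 262570/ 81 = 3241.60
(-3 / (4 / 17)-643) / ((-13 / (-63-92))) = -406565 / 52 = -7818.56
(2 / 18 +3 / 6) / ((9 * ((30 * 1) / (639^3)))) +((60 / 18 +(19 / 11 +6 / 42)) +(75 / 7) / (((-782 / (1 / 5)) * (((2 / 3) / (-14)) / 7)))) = 1066797148513 / 1806420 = 590558.76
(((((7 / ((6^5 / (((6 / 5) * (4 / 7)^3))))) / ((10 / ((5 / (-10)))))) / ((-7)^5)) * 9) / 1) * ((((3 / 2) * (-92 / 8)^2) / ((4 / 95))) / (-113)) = -10051 / 44668972320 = -0.00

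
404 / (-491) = -404 / 491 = -0.82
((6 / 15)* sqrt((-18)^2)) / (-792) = -1 / 110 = -0.01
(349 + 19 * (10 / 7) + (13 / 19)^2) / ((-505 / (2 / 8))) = -237924 / 1276135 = -0.19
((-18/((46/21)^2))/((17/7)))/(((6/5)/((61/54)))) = -104615/71944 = -1.45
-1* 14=-14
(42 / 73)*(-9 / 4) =-189 / 146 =-1.29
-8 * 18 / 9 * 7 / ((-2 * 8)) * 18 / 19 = 126 / 19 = 6.63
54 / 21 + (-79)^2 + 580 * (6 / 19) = 854755 / 133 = 6426.73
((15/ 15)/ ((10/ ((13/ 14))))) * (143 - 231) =-286/ 35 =-8.17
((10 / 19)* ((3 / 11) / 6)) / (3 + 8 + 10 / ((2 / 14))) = 5 / 16929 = 0.00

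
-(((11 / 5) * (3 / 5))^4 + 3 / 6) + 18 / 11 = -16324637 / 8593750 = -1.90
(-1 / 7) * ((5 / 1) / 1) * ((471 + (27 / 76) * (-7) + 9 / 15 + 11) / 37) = -182443 / 19684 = -9.27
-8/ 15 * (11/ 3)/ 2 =-44/ 45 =-0.98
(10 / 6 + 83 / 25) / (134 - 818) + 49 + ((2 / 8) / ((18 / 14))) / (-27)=22616609 / 461700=48.99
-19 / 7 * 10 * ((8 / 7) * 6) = -9120 / 49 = -186.12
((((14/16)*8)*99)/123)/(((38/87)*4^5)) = 20097/1595392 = 0.01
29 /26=1.12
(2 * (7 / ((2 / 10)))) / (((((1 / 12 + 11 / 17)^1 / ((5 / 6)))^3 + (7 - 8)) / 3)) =-49130000 / 76431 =-642.80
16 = 16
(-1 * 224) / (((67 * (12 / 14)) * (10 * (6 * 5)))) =-196 / 15075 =-0.01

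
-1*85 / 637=-85 / 637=-0.13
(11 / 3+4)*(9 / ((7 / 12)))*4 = 3312 / 7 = 473.14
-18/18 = -1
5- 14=-9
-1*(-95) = 95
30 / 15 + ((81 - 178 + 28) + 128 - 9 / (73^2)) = 325060 / 5329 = 61.00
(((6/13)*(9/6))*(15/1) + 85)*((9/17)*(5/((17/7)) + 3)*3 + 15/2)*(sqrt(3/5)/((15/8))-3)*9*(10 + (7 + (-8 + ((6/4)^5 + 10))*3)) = -55050473475/30056 + 244668771*sqrt(15)/3757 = -1579374.80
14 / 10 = 7 / 5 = 1.40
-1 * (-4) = 4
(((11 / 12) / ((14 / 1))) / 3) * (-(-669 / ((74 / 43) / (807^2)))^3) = 8036650908393156651375148411773 / 22692544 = 354153809656297533294422.50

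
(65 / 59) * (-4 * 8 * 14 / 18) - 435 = -462.42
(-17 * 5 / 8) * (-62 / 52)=2635 / 208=12.67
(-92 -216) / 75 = -308 / 75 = -4.11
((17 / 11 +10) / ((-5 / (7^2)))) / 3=-6223 / 165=-37.72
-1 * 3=-3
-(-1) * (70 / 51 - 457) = -23237 / 51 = -455.63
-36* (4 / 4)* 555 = -19980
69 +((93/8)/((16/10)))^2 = 498849/4096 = 121.79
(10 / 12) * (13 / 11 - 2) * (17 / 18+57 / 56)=-4945 / 3696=-1.34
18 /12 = 3 /2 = 1.50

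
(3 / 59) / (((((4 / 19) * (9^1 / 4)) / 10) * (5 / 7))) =266 / 177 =1.50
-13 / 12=-1.08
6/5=1.20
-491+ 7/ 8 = -3921/ 8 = -490.12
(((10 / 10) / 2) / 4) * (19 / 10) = 19 / 80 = 0.24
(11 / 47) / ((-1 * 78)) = -11 / 3666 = -0.00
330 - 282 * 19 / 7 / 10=8871 / 35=253.46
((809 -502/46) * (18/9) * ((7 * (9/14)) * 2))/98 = 165204/1127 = 146.59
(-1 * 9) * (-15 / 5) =27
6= 6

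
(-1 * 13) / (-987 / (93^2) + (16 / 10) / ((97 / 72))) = -18177315 / 1501043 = -12.11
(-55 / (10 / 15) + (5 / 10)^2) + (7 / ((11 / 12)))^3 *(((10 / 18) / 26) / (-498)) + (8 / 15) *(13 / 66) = -21239968873 / 258506820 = -82.16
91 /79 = 1.15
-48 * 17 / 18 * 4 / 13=-544 / 39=-13.95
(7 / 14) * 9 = 9 / 2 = 4.50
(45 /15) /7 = 3 /7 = 0.43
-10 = -10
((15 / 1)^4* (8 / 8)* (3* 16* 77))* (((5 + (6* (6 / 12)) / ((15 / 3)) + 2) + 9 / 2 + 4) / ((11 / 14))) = 3834054000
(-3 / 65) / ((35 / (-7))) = 3 / 325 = 0.01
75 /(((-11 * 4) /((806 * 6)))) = -90675 /11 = -8243.18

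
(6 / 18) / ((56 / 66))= 11 / 28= 0.39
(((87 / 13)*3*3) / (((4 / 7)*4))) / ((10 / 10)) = 26.35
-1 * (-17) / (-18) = -17 / 18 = -0.94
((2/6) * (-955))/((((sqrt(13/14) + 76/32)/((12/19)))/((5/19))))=-1069600/40109 + 611200 * sqrt(182)/762071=-15.85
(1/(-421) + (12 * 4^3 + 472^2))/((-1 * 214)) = -1044.64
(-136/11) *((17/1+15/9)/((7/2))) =-2176/33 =-65.94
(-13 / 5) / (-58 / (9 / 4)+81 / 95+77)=-2223 / 44524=-0.05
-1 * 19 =-19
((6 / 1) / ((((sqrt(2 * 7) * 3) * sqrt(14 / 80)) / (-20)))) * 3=-240 * sqrt(5) / 7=-76.67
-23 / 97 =-0.24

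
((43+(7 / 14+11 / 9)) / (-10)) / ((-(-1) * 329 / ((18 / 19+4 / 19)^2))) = -0.02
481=481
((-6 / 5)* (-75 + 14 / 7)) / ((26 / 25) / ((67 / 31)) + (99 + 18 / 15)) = 146730 / 168641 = 0.87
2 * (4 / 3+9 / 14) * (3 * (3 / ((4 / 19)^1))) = 4731 / 28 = 168.96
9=9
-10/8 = -5/4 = -1.25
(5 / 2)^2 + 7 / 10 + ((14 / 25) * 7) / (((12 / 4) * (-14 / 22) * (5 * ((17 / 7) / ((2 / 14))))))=176609 / 25500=6.93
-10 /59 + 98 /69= 5092 /4071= 1.25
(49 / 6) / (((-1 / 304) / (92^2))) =-63039872 / 3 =-21013290.67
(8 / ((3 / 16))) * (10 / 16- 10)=-400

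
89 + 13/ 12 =90.08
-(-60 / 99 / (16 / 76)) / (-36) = -95 / 1188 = -0.08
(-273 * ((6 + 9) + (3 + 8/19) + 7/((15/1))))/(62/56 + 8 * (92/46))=-13715884/45505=-301.41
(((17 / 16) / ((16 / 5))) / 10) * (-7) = -119 / 512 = -0.23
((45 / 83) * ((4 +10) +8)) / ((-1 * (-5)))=2.39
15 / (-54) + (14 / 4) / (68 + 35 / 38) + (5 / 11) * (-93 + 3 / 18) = -1222192 / 28809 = -42.42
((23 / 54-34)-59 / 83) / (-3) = 153665 / 13446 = 11.43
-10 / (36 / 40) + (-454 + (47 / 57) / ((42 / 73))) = -463.68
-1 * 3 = -3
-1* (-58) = 58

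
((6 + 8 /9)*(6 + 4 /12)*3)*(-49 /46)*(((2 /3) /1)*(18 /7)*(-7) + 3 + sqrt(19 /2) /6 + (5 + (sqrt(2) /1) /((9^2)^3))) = -28861*sqrt(38) /2484 - 28861*sqrt(2) /110008287 + 115444 /207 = 486.08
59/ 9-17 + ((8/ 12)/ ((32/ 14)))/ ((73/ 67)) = -53489/ 5256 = -10.18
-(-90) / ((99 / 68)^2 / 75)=1156000 / 363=3184.57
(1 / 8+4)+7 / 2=61 / 8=7.62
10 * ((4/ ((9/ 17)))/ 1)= 680/ 9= 75.56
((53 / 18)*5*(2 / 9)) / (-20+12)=-265 / 648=-0.41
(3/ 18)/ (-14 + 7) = -1/ 42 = -0.02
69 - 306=-237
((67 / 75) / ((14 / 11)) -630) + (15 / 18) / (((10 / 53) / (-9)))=-1405001 / 2100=-669.05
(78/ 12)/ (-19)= -13/ 38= -0.34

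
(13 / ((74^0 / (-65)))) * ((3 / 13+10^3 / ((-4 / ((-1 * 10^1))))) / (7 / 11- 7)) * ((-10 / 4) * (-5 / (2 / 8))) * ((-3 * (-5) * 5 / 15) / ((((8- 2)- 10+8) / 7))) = 580991125 / 4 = 145247781.25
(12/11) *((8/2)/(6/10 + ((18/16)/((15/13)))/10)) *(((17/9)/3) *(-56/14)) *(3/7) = -435200/64449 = -6.75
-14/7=-2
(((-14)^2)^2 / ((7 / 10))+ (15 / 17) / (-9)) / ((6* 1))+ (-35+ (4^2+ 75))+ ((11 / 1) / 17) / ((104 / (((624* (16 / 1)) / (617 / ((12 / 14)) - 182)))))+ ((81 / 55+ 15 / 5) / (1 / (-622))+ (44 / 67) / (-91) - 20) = 6400.72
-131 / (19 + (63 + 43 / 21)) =-2751 / 1765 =-1.56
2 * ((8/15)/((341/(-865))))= -2768/1023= -2.71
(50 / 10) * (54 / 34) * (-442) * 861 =-3022110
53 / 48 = 1.10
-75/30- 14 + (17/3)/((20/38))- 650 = -9836/15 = -655.73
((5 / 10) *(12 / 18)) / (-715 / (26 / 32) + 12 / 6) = -1 / 2634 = -0.00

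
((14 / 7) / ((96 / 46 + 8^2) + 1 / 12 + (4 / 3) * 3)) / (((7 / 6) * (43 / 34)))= 112608 / 5829467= 0.02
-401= -401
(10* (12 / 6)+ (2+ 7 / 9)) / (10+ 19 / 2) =410 / 351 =1.17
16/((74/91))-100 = -2972/37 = -80.32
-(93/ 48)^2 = -961/ 256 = -3.75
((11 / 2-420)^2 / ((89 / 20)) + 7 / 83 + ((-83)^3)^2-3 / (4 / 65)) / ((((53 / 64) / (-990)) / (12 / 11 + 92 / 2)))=-7205911892776881910080 / 391511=-18405388080480195.73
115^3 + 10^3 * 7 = 1527875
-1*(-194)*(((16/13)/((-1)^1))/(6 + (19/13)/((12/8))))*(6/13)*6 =-20952/221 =-94.81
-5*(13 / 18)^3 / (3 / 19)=-208715 / 17496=-11.93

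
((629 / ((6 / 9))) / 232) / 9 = 629 / 1392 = 0.45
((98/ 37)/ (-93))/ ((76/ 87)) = -0.03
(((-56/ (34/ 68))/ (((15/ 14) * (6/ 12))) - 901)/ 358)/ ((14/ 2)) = -16651/ 37590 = -0.44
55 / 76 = 0.72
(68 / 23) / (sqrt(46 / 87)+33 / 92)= -780912 / 294601+25024 * sqrt(4002) / 294601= 2.72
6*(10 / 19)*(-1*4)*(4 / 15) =-64 / 19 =-3.37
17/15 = 1.13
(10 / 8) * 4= 5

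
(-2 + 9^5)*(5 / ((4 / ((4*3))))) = 885705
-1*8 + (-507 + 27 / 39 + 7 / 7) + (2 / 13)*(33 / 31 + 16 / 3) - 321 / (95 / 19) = -576.52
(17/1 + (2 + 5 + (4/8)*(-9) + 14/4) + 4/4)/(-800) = -0.03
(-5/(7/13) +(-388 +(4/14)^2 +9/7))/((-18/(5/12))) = 9.16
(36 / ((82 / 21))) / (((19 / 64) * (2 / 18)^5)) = 1428513408 / 779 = 1833778.44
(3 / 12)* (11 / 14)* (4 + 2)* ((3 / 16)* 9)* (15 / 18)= 1485 / 896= 1.66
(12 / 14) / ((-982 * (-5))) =3 / 17185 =0.00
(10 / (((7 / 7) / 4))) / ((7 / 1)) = 40 / 7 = 5.71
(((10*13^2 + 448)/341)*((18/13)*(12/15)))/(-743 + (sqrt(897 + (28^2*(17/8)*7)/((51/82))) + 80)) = -5888052/536974405 - 38484*sqrt(176829)/6980667265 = -0.01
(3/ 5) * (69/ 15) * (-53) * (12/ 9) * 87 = -424212/ 25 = -16968.48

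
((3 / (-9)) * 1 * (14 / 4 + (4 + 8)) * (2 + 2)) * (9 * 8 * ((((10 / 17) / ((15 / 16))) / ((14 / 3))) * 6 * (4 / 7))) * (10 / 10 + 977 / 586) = -446542848 / 244069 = -1829.58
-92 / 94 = -46 / 47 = -0.98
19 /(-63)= -19 /63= -0.30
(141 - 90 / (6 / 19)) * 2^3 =-1152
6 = 6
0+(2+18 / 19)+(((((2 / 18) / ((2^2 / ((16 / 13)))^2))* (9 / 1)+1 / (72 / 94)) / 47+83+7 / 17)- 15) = 6593567089 / 92361204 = 71.39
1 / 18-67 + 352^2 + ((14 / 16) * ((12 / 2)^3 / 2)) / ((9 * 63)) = 1114535 / 9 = 123837.22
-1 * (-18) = 18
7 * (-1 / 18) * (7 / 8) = -49 / 144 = -0.34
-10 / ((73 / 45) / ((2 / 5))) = -180 / 73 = -2.47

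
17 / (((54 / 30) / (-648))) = -6120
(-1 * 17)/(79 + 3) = -17/82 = -0.21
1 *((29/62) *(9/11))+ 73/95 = 74581/64790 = 1.15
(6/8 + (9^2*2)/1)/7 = 93/4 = 23.25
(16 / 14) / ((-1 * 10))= -4 / 35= -0.11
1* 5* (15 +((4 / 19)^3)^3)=24201578644145 / 322687697779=75.00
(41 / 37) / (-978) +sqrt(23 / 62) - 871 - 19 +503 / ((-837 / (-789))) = -1399449115 / 3365298 +sqrt(1426) / 62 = -415.24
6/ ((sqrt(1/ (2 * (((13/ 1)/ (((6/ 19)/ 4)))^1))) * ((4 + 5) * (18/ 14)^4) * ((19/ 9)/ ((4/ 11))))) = 38416 * sqrt(741)/ 1371249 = 0.76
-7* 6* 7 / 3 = -98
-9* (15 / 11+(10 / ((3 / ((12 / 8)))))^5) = -309510 / 11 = -28137.27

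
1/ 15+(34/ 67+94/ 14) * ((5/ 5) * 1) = 51274/ 7035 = 7.29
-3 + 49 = 46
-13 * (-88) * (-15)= -17160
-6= -6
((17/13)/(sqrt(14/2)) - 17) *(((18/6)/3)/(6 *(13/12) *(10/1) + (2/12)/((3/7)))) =-306/1177 + 306 *sqrt(7)/107107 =-0.25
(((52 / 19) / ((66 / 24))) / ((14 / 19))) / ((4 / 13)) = 338 / 77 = 4.39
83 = 83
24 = 24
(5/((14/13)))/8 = 65/112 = 0.58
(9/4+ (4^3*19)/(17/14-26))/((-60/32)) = 129946/5205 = 24.97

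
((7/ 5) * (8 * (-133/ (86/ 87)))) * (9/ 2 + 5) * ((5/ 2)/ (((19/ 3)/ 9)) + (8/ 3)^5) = -34504425011/ 17415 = -1981304.91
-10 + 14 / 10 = -43 / 5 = -8.60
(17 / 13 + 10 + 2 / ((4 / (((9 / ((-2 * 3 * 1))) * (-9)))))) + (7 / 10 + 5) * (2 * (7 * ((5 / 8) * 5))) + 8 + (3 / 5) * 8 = 280.23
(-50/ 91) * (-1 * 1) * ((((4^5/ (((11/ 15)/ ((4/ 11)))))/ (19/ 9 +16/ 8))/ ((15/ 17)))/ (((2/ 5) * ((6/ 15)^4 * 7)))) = 3060000000/ 2851849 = 1072.99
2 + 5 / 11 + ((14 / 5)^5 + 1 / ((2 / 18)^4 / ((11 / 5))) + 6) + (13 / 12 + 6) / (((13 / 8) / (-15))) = 6501751332 / 446875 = 14549.37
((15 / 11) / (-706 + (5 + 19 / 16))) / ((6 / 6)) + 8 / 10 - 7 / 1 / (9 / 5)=-17131013 / 5542515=-3.09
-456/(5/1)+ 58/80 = -3619/40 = -90.48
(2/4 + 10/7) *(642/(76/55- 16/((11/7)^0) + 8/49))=-3336795/38956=-85.66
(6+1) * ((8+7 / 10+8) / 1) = 1169 / 10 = 116.90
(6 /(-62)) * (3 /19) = -9 /589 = -0.02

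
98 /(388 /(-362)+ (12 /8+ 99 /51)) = 86156 /2083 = 41.36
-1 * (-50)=50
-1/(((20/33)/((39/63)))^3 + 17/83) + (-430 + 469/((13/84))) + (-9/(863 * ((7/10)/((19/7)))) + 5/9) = 3569348871569559878/1372772679870501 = 2600.10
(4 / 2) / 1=2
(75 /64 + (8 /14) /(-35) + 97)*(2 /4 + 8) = 26164343 /31360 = 834.32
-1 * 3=-3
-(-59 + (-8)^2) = -5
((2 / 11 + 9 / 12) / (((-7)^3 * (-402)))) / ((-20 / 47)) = -1927 / 121339680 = -0.00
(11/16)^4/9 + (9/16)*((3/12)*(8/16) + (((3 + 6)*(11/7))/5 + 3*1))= 3.37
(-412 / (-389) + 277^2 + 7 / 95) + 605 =2857919833 / 36955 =77335.13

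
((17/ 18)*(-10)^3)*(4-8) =34000/ 9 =3777.78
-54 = -54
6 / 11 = 0.55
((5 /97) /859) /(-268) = -5 /22330564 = -0.00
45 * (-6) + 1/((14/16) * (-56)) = -13231/49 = -270.02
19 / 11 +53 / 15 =5.26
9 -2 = 7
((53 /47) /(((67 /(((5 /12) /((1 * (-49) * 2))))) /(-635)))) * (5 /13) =841375 /48141912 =0.02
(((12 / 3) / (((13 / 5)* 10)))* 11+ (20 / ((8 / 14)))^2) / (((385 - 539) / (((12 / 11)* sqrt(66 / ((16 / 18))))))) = -143523* sqrt(33) / 11011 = -74.88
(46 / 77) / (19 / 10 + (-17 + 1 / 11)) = -460 / 11557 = -0.04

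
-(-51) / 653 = 51 / 653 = 0.08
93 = 93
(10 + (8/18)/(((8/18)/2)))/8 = 1.50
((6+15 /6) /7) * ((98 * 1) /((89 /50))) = 5950 /89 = 66.85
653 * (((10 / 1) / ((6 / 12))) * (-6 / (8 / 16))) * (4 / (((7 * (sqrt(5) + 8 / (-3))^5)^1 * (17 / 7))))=2490989.95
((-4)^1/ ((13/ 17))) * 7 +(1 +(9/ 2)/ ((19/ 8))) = -8329/ 247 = -33.72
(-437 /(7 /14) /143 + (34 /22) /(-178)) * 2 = -14163 /1157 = -12.24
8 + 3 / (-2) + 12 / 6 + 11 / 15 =277 / 30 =9.23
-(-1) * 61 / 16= 61 / 16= 3.81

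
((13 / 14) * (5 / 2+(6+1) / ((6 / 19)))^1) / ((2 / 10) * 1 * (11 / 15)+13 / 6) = 24050 / 2429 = 9.90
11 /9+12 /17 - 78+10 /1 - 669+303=-66107 /153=-432.07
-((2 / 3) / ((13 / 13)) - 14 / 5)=32 / 15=2.13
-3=-3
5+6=11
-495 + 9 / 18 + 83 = -823 / 2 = -411.50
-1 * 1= -1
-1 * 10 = -10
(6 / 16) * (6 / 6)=3 / 8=0.38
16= 16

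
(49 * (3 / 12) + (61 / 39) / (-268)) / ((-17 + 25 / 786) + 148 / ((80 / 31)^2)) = 6705942400 / 2878046171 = 2.33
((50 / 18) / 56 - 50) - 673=-364367 / 504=-722.95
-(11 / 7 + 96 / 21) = -43 / 7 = -6.14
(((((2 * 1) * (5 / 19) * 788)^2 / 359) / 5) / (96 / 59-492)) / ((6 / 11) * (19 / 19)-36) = 201496328 / 36558193113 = 0.01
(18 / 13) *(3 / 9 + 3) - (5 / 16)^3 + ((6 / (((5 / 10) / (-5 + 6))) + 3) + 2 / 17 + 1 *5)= 22361111 / 905216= 24.70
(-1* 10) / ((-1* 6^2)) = 5 / 18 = 0.28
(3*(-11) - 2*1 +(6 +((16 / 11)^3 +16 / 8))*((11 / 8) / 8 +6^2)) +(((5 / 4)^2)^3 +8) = 377.50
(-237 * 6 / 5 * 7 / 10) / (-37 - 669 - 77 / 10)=1106 / 3965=0.28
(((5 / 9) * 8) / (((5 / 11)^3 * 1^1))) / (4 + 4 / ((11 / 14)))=5.21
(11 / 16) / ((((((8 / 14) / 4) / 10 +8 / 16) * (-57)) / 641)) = -246785 / 16416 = -15.03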